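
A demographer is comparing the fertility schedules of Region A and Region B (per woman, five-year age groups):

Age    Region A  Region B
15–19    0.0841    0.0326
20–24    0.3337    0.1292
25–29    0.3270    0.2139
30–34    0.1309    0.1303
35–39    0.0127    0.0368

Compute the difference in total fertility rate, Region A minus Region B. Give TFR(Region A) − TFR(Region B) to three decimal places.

1.728

Region A:
  Sum of ASFRs = 0.0841 + 0.3337 + 0.3270 + 0.1309 + 0.0127 = 0.8884
  TFR = 5 × 0.8884 = 4.442
Region B:
  Sum of ASFRs = 0.0326 + 0.1292 + 0.2139 + 0.1303 + 0.0368 = 0.5428
  TFR = 5 × 0.5428 = 2.714
Difference = 4.442 − 2.714 = 1.728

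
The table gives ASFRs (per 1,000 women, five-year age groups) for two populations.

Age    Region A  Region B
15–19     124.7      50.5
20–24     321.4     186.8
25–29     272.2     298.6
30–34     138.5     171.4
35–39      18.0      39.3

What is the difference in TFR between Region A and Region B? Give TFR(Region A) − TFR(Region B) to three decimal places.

Region A:
  Sum of ASFRs = 124.7 + 321.4 + 272.2 + 138.5 + 18.0 = 874.8
  TFR = 5 × 874.8 / 1000 = 4.374
Region B:
  Sum of ASFRs = 50.5 + 186.8 + 298.6 + 171.4 + 39.3 = 746.6
  TFR = 5 × 746.6 / 1000 = 3.733
Difference = 4.374 − 3.733 = 0.641

0.641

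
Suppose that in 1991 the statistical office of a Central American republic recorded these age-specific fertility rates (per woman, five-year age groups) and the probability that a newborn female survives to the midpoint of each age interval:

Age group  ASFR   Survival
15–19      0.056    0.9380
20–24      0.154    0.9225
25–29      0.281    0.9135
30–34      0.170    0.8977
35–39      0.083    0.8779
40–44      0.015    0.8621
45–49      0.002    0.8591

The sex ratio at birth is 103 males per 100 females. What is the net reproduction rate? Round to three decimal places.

1.703

Proportion female at birth = 100 / (100 + 103) = 0.49261.
Per-age-group product (5 × ASFR × survival probability):
  15–19: 5 × 0.056 × 0.9380 = 0.26264
  20–24: 5 × 0.154 × 0.9225 = 0.71033
  25–29: 5 × 0.281 × 0.9135 = 1.28347
  30–34: 5 × 0.170 × 0.8977 = 0.76305
  35–39: 5 × 0.083 × 0.8779 = 0.36433
  40–44: 5 × 0.015 × 0.8621 = 0.06466
  45–49: 5 × 0.002 × 0.8591 = 0.00859
Sum = 3.45707
NRR = 0.49261 × 3.45707 = 1.70299
With NRR above 1 the population is above replacement fertility.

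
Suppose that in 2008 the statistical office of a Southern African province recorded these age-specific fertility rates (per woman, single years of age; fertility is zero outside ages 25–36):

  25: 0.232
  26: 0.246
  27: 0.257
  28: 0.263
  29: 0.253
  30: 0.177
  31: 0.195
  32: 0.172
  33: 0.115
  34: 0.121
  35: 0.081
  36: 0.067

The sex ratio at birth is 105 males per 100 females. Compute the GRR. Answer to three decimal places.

1.063

Proportion female at birth = 100 / (100 + 105) = 0.48780.
Sum of ASFRs = 0.232 + 0.246 + 0.257 + 0.263 + 0.253 + 0.177 + 0.195 + 0.172 + 0.115 + 0.121 + 0.081 + 0.067 = 2.179
TFR = 2.179
GRR = 0.48780 × 2.179 = 1.06292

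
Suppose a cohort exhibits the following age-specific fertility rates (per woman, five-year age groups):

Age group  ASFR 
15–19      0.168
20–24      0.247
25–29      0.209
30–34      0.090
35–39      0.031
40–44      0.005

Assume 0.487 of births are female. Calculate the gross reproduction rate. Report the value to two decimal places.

Proportion female at birth = 0.487.
Sum of ASFRs = 0.168 + 0.247 + 0.209 + 0.090 + 0.031 + 0.005 = 0.750
TFR = 5 × 0.750 = 3.75
GRR = 0.487 × 3.75 = 1.82625

1.83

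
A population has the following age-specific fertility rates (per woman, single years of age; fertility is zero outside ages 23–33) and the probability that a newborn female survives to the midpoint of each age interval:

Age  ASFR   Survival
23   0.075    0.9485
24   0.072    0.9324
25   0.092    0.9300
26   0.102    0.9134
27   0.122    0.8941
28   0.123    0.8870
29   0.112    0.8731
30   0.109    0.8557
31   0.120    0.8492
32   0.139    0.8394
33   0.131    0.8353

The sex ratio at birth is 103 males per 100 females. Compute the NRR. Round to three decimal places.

Proportion female at birth = 100 / (100 + 103) = 0.49261.
Survival-weighted fertility by age (1·fₓ·Sₓ):
  23: 1 × 0.075 × 0.9485 = 0.07114
  24: 1 × 0.072 × 0.9324 = 0.06713
  25: 1 × 0.092 × 0.9300 = 0.08556
  26: 1 × 0.102 × 0.9134 = 0.09317
  27: 1 × 0.122 × 0.8941 = 0.10908
  28: 1 × 0.123 × 0.8870 = 0.10910
  29: 1 × 0.112 × 0.8731 = 0.09779
  30: 1 × 0.109 × 0.8557 = 0.09327
  31: 1 × 0.120 × 0.8492 = 0.10190
  32: 1 × 0.139 × 0.8394 = 0.11668
  33: 1 × 0.131 × 0.8353 = 0.10942
Sum = 1.05424
NRR = 0.49261 × 1.05424 = 0.51933

0.519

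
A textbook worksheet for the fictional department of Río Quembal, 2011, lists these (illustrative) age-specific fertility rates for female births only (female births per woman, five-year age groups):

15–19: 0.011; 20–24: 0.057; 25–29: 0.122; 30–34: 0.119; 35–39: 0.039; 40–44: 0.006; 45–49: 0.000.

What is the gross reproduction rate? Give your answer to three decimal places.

1.770

Sum of female ASFRs = 0.011 + 0.057 + 0.122 + 0.119 + 0.039 + 0.006 + 0.000 = 0.354
GRR = 5 × 0.354 = 1.77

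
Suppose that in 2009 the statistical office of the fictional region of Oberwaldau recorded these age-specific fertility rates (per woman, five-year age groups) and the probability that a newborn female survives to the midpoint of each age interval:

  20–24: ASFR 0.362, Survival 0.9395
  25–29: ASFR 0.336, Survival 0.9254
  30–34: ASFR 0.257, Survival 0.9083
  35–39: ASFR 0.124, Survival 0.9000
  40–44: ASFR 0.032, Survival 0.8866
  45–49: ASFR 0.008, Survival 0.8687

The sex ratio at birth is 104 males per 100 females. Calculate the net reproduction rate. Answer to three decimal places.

2.528

Proportion female at birth = 100 / (100 + 104) = 0.49020.
Survival-weighted fertility by age (5·fₓ·Sₓ):
  20–24: 5 × 0.362 × 0.9395 = 1.70050
  25–29: 5 × 0.336 × 0.9254 = 1.55467
  30–34: 5 × 0.257 × 0.9083 = 1.16717
  35–39: 5 × 0.124 × 0.9000 = 0.55800
  40–44: 5 × 0.032 × 0.8866 = 0.14186
  45–49: 5 × 0.008 × 0.8687 = 0.03475
Sum = 5.15695
NRR = 0.49020 × 5.15695 = 2.52794
With NRR above 1 the population is above replacement fertility.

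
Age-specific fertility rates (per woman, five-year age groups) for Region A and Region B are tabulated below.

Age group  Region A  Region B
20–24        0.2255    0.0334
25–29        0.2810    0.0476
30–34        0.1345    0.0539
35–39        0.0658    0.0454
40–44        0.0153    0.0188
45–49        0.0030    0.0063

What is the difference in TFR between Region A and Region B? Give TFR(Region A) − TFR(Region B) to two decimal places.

Region A:
  Sum of ASFRs = 0.2255 + 0.2810 + 0.1345 + 0.0658 + 0.0153 + 0.0030 = 0.7251
  TFR = 5 × 0.7251 = 3.6255
Region B:
  Sum of ASFRs = 0.0334 + 0.0476 + 0.0539 + 0.0454 + 0.0188 + 0.0063 = 0.2054
  TFR = 5 × 0.2054 = 1.027
Difference = 3.6255 − 1.027 = 2.5985

2.60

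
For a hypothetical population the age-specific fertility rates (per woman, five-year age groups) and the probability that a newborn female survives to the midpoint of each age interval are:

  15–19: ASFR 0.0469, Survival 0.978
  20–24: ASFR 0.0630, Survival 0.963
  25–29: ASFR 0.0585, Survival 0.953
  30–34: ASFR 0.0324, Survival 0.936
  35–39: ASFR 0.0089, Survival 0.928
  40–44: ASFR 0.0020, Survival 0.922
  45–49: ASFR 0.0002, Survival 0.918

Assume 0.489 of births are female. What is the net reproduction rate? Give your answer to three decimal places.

Proportion female at birth = 0.489.
Each age group contributes 5 × ASFR × survival:
  15–19: 5 × 0.0469 × 0.978 = 0.22934
  20–24: 5 × 0.0630 × 0.963 = 0.30335
  25–29: 5 × 0.0585 × 0.953 = 0.27875
  30–34: 5 × 0.0324 × 0.936 = 0.15163
  35–39: 5 × 0.0089 × 0.928 = 0.04130
  40–44: 5 × 0.0020 × 0.922 = 0.00922
  45–49: 5 × 0.0002 × 0.918 = 0.00092
Sum = 1.01451
NRR = 0.489 × 1.01451 = 0.49610

0.496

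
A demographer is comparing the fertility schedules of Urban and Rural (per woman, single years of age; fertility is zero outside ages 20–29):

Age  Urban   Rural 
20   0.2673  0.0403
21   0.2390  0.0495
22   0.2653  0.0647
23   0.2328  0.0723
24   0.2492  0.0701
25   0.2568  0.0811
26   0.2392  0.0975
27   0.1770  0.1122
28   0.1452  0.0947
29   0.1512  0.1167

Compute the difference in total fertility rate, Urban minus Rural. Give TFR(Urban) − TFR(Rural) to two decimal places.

Urban:
  Sum of ASFRs = 0.2673 + 0.2390 + 0.2653 + 0.2328 + 0.2492 + 0.2568 + 0.2392 + 0.1770 + 0.1452 + 0.1512 = 2.2230
  TFR = 2.223
Rural:
  Sum of ASFRs = 0.0403 + 0.0495 + 0.0647 + 0.0723 + 0.0701 + 0.0811 + 0.0975 + 0.1122 + 0.0947 + 0.1167 = 0.7991
  TFR = 0.7991
Difference = 2.223 − 0.7991 = 1.4239

1.42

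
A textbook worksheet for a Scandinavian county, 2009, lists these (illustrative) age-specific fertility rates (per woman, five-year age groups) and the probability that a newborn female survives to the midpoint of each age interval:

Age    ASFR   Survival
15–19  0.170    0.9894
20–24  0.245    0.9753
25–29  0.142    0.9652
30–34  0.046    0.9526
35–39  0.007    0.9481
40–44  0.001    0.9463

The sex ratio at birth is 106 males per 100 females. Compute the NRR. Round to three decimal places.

1.446

Proportion female at birth = 100 / (100 + 106) = 0.48544.
Survival-weighted fertility by age (5·fₓ·Sₓ):
  15–19: 5 × 0.170 × 0.9894 = 0.84099
  20–24: 5 × 0.245 × 0.9753 = 1.19474
  25–29: 5 × 0.142 × 0.9652 = 0.68529
  30–34: 5 × 0.046 × 0.9526 = 0.21910
  35–39: 5 × 0.007 × 0.9481 = 0.03318
  40–44: 5 × 0.001 × 0.9463 = 0.00473
Sum = 2.97803
NRR = 0.48544 × 2.97803 = 1.44565
An NRR exceeding 1 indicates intrinsic growth under these rates.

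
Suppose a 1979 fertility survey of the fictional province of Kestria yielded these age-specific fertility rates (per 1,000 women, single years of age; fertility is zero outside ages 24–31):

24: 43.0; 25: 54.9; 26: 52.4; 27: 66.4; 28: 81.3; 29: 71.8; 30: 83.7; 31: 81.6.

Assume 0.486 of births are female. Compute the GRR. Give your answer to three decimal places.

0.260

Proportion female at birth = 0.486.
Sum of ASFRs = 43.0 + 54.9 + 52.4 + 66.4 + 81.3 + 71.8 + 83.7 + 81.6 = 535.1
TFR = 535.1 / 1000 = 0.5351
GRR = 0.486 × 0.5351 = 0.26006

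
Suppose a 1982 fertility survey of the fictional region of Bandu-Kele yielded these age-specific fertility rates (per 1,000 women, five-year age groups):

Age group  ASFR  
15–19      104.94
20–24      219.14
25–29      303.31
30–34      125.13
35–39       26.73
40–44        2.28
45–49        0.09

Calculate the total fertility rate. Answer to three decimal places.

3.908

Sum of ASFRs = 104.94 + 219.14 + 303.31 + 125.13 + 26.73 + 2.28 + 0.09 = 781.62
TFR = 5 × 781.62 / 1000 = 3.9081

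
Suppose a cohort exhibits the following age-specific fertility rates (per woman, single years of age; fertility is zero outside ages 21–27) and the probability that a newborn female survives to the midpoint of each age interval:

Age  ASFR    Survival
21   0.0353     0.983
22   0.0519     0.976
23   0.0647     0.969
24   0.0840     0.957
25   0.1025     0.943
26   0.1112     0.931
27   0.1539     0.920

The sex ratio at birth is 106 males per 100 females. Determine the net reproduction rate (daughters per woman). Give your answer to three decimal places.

Proportion female at birth = 100 / (100 + 106) = 0.48544.
Survival-weighted fertility by age (1·fₓ·Sₓ):
  21: 1 × 0.0353 × 0.983 = 0.03470
  22: 1 × 0.0519 × 0.976 = 0.05065
  23: 1 × 0.0647 × 0.969 = 0.06269
  24: 1 × 0.0840 × 0.957 = 0.08039
  25: 1 × 0.1025 × 0.943 = 0.09666
  26: 1 × 0.1112 × 0.931 = 0.10353
  27: 1 × 0.1539 × 0.920 = 0.14159
Sum = 0.57021
NRR = 0.48544 × 0.57021 = 0.27680
NRR < 1, so the cohort does not fully replace itself.

0.277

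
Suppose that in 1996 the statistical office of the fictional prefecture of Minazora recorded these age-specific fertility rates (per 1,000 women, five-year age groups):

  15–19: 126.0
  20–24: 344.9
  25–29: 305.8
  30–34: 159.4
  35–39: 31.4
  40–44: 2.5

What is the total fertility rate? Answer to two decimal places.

Sum of ASFRs = 126.0 + 344.9 + 305.8 + 159.4 + 31.4 + 2.5 = 970.0
TFR = 5 × 970.0 / 1000 = 4.85

4.85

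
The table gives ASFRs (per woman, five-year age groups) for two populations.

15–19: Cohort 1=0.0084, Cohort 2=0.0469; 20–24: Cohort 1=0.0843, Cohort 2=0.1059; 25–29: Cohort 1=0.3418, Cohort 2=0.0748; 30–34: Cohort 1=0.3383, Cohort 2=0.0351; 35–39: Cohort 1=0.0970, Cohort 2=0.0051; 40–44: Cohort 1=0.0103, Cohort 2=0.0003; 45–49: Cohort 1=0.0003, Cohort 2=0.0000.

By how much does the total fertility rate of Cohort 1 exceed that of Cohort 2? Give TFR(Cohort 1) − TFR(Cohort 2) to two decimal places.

Cohort 1:
  Sum of ASFRs = 0.0084 + 0.0843 + 0.3418 + 0.3383 + 0.0970 + 0.0103 + 0.0003 = 0.8804
  TFR = 5 × 0.8804 = 4.402
Cohort 2:
  Sum of ASFRs = 0.0469 + 0.1059 + 0.0748 + 0.0351 + 0.0051 + 0.0003 + 0.0000 = 0.2681
  TFR = 5 × 0.2681 = 1.3405
Difference = 4.402 − 1.3405 = 3.0615

3.06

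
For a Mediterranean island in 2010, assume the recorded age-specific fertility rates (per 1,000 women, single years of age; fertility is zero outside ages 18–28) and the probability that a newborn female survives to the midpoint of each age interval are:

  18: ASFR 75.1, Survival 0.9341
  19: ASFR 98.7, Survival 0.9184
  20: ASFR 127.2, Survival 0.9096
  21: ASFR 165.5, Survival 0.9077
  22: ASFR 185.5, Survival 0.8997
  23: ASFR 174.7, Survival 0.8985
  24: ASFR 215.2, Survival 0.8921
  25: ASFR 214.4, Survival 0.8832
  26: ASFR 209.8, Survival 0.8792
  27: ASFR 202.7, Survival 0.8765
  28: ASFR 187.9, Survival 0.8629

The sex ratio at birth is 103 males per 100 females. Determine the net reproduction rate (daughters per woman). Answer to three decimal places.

0.816

Proportion female at birth = 100 / (100 + 103) = 0.49261.
Weighting each age-specific rate by interval width and survival:
  18: 1 × 75.1/1000 × 0.9341 = 0.07015
  19: 1 × 98.7/1000 × 0.9184 = 0.09065
  20: 1 × 127.2/1000 × 0.9096 = 0.11570
  21: 1 × 165.5/1000 × 0.9077 = 0.15022
  22: 1 × 185.5/1000 × 0.8997 = 0.16689
  23: 1 × 174.7/1000 × 0.8985 = 0.15697
  24: 1 × 215.2/1000 × 0.8921 = 0.19198
  25: 1 × 214.4/1000 × 0.8832 = 0.18936
  26: 1 × 209.8/1000 × 0.8792 = 0.18446
  27: 1 × 202.7/1000 × 0.8765 = 0.17767
  28: 1 × 187.9/1000 × 0.8629 = 0.16214
Sum = 1.65619
NRR = 0.49261 × 1.65619 = 0.81586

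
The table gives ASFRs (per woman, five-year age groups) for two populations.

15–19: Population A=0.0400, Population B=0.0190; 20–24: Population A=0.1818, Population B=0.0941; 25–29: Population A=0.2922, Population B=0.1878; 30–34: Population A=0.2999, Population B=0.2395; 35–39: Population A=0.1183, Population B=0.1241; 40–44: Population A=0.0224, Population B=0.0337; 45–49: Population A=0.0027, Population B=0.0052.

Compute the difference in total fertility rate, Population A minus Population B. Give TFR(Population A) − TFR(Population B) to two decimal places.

Population A:
  Sum of ASFRs = 0.0400 + 0.1818 + 0.2922 + 0.2999 + 0.1183 + 0.0224 + 0.0027 = 0.9573
  TFR = 5 × 0.9573 = 4.7865
Population B:
  Sum of ASFRs = 0.0190 + 0.0941 + 0.1878 + 0.2395 + 0.1241 + 0.0337 + 0.0052 = 0.7034
  TFR = 5 × 0.7034 = 3.517
Difference = 4.7865 − 3.517 = 1.2695

1.27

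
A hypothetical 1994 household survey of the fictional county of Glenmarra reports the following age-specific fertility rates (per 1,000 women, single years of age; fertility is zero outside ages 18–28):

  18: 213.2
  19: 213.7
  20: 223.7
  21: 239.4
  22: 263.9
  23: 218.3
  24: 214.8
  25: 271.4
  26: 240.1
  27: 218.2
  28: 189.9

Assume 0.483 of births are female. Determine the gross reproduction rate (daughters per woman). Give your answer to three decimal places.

1.211

Proportion female at birth = 0.483.
Sum of ASFRs = 213.2 + 213.7 + 223.7 + 239.4 + 263.9 + 218.3 + 214.8 + 271.4 + 240.1 + 218.2 + 189.9 = 2506.6
TFR = 2506.6 / 1000 = 2.5066
GRR = 0.483 × 2.5066 = 1.21069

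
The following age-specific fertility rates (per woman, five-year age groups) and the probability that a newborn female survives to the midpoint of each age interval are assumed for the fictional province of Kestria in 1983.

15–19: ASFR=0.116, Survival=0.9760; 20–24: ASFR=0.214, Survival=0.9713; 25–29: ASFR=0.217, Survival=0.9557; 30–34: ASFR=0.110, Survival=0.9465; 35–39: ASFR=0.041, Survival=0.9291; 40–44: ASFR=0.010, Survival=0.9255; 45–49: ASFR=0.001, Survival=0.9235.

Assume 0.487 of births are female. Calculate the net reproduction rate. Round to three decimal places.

Proportion female at birth = 0.487.
Per-age-group product (5 × ASFR × survival probability):
  15–19: 5 × 0.116 × 0.9760 = 0.56608
  20–24: 5 × 0.214 × 0.9713 = 1.03929
  25–29: 5 × 0.217 × 0.9557 = 1.03693
  30–34: 5 × 0.110 × 0.9465 = 0.52058
  35–39: 5 × 0.041 × 0.9291 = 0.19047
  40–44: 5 × 0.010 × 0.9255 = 0.04628
  45–49: 5 × 0.001 × 0.9235 = 0.00462
Sum = 3.40425
NRR = 0.487 × 3.40425 = 1.65787
NRR > 1, so each generation more than replaces itself.

1.658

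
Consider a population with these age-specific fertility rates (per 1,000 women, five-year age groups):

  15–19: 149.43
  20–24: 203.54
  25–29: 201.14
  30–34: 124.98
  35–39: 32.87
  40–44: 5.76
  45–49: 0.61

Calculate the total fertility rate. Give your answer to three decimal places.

3.592

Sum of ASFRs = 149.43 + 203.54 + 201.14 + 124.98 + 32.87 + 5.76 + 0.61 = 718.33
TFR = 5 × 718.33 / 1000 = 3.59165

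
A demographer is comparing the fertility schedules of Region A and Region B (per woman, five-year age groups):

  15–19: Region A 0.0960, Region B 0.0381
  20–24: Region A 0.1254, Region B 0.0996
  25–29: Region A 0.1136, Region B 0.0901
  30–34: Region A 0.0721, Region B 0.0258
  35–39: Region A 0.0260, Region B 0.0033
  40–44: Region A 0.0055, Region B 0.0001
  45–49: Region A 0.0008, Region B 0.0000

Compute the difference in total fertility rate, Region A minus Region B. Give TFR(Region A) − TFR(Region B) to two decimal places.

0.91

Region A:
  Sum of ASFRs = 0.0960 + 0.1254 + 0.1136 + 0.0721 + 0.0260 + 0.0055 + 0.0008 = 0.4394
  TFR = 5 × 0.4394 = 2.197
Region B:
  Sum of ASFRs = 0.0381 + 0.0996 + 0.0901 + 0.0258 + 0.0033 + 0.0001 + 0.0000 = 0.2570
  TFR = 5 × 0.2570 = 1.285
Difference = 2.197 − 1.285 = 0.912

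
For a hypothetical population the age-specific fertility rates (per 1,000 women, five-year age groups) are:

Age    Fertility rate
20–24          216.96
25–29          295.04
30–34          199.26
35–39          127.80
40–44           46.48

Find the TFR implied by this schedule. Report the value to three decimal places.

Sum of ASFRs = 216.96 + 295.04 + 199.26 + 127.80 + 46.48 = 885.54
TFR = 5 × 885.54 / 1000 = 4.4277

4.428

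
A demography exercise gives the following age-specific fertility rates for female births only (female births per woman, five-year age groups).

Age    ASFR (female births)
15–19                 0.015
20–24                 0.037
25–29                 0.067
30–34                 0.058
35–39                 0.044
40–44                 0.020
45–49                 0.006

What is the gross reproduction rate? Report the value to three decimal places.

Sum of female ASFRs = 0.015 + 0.037 + 0.067 + 0.058 + 0.044 + 0.020 + 0.006 = 0.247
GRR = 5 × 0.247 = 1.235

1.235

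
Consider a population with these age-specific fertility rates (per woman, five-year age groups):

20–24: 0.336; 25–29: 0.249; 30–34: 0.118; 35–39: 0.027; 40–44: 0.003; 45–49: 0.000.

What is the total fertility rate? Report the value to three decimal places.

Sum of ASFRs = 0.336 + 0.249 + 0.118 + 0.027 + 0.003 + 0.000 = 0.733
TFR = 5 × 0.733 = 3.665

3.665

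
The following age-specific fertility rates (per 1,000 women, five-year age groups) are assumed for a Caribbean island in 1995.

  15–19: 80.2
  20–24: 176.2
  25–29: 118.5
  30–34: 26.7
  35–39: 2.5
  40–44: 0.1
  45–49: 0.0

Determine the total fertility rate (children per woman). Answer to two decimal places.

Sum of ASFRs = 80.2 + 176.2 + 118.5 + 26.7 + 2.5 + 0.1 + 0.0 = 404.2
TFR = 5 × 404.2 / 1000 = 2.021

2.02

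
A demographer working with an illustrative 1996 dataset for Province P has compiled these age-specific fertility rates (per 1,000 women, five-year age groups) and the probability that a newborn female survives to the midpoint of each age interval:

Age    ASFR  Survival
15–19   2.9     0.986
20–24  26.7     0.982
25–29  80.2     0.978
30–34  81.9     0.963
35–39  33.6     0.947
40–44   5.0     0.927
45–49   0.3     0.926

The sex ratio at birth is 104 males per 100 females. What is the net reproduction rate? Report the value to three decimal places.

0.547

Proportion female at birth = 100 / (100 + 104) = 0.49020.
Weighting each age-specific rate by interval width and survival:
  15–19: 5 × 2.9/1000 × 0.986 = 0.01430
  20–24: 5 × 26.7/1000 × 0.982 = 0.13110
  25–29: 5 × 80.2/1000 × 0.978 = 0.39218
  30–34: 5 × 81.9/1000 × 0.963 = 0.39435
  35–39: 5 × 33.6/1000 × 0.947 = 0.15910
  40–44: 5 × 5.0/1000 × 0.927 = 0.02318
  45–49: 5 × 0.3/1000 × 0.926 = 0.00139
Sum = 1.11560
NRR = 0.49020 × 1.11560 = 0.54687
NRR < 1, so the cohort does not fully replace itself.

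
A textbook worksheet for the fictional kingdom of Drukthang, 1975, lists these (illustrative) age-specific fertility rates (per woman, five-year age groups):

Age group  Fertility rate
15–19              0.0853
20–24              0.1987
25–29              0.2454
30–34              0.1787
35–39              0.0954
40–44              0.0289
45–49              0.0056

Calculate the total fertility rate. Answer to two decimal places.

4.19

Sum of ASFRs = 0.0853 + 0.1987 + 0.2454 + 0.1787 + 0.0954 + 0.0289 + 0.0056 = 0.8380
TFR = 5 × 0.8380 = 4.19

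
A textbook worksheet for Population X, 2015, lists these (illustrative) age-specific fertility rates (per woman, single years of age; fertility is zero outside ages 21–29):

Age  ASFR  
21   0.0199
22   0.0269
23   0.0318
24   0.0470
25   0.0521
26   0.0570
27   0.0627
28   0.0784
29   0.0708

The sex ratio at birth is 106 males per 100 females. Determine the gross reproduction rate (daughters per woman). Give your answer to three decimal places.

0.217

Proportion female at birth = 100 / (100 + 106) = 0.48544.
Sum of ASFRs = 0.0199 + 0.0269 + 0.0318 + 0.0470 + 0.0521 + 0.0570 + 0.0627 + 0.0784 + 0.0708 = 0.4466
TFR = 0.4466
GRR = 0.48544 × 0.4466 = 0.21680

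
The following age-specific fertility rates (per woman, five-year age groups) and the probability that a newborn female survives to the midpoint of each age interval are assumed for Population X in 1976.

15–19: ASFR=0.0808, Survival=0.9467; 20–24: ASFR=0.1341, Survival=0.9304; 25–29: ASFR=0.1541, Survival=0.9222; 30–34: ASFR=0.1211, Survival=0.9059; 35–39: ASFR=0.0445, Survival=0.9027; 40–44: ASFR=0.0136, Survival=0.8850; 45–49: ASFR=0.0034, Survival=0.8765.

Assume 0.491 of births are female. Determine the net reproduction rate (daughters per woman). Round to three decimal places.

1.248

Proportion female at birth = 0.491.
Weighting each age-specific rate by interval width and survival:
  15–19: 5 × 0.0808 × 0.9467 = 0.38247
  20–24: 5 × 0.1341 × 0.9304 = 0.62383
  25–29: 5 × 0.1541 × 0.9222 = 0.71056
  30–34: 5 × 0.1211 × 0.9059 = 0.54852
  35–39: 5 × 0.0445 × 0.9027 = 0.20085
  40–44: 5 × 0.0136 × 0.8850 = 0.06018
  45–49: 5 × 0.0034 × 0.8765 = 0.01490
Sum = 2.54131
NRR = 0.491 × 2.54131 = 1.24778
An NRR exceeding 1 indicates intrinsic growth under these rates.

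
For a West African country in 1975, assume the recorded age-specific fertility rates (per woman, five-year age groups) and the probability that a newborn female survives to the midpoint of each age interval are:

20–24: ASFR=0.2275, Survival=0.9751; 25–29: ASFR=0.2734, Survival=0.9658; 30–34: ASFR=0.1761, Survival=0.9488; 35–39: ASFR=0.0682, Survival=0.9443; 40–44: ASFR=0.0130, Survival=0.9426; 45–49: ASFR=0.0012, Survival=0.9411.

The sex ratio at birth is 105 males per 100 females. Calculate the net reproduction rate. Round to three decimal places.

Proportion female at birth = 100 / (100 + 105) = 0.48780.
Weighting each age-specific rate by interval width and survival:
  20–24: 5 × 0.2275 × 0.9751 = 1.10918
  25–29: 5 × 0.2734 × 0.9658 = 1.32025
  30–34: 5 × 0.1761 × 0.9488 = 0.83542
  35–39: 5 × 0.0682 × 0.9443 = 0.32201
  40–44: 5 × 0.0130 × 0.9426 = 0.06127
  45–49: 5 × 0.0012 × 0.9411 = 0.00565
Sum = 3.65378
NRR = 0.48780 × 3.65378 = 1.78231

1.782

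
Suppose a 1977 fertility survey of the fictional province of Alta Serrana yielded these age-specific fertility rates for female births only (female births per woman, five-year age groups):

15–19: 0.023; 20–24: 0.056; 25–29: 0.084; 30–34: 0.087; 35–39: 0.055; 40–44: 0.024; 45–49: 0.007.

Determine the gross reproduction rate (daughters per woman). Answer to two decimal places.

1.68

Sum of female ASFRs = 0.023 + 0.056 + 0.084 + 0.087 + 0.055 + 0.024 + 0.007 = 0.336
GRR = 5 × 0.336 = 1.68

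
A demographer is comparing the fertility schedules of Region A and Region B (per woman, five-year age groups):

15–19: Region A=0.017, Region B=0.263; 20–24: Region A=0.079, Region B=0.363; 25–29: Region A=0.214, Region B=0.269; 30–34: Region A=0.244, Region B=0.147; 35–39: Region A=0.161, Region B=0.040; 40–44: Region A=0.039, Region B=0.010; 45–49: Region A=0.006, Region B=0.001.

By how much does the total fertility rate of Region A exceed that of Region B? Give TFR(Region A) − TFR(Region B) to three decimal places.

-1.665

Region A:
  Sum of ASFRs = 0.017 + 0.079 + 0.214 + 0.244 + 0.161 + 0.039 + 0.006 = 0.760
  TFR = 5 × 0.760 = 3.8
Region B:
  Sum of ASFRs = 0.263 + 0.363 + 0.269 + 0.147 + 0.040 + 0.010 + 0.001 = 1.093
  TFR = 5 × 1.093 = 5.465
Difference = 3.8 − 5.465 = -1.665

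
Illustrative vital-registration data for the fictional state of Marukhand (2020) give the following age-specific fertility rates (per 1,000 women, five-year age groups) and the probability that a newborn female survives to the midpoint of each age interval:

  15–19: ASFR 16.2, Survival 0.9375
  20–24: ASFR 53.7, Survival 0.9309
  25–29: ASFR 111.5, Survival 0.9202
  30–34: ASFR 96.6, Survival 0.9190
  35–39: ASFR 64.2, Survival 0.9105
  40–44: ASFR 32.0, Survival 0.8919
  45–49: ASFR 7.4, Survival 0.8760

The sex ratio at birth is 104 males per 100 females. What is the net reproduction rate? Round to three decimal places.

0.858

Proportion female at birth = 100 / (100 + 104) = 0.49020.
Each age group contributes 5 × ASFR × survival:
  15–19: 5 × 16.2/1000 × 0.9375 = 0.07594
  20–24: 5 × 53.7/1000 × 0.9309 = 0.24995
  25–29: 5 × 111.5/1000 × 0.9202 = 0.51301
  30–34: 5 × 96.6/1000 × 0.9190 = 0.44388
  35–39: 5 × 64.2/1000 × 0.9105 = 0.29227
  40–44: 5 × 32.0/1000 × 0.8919 = 0.14270
  45–49: 5 × 7.4/1000 × 0.8760 = 0.03241
Sum = 1.75016
NRR = 0.49020 × 1.75016 = 0.85793
With NRR below 1 the population is below replacement fertility.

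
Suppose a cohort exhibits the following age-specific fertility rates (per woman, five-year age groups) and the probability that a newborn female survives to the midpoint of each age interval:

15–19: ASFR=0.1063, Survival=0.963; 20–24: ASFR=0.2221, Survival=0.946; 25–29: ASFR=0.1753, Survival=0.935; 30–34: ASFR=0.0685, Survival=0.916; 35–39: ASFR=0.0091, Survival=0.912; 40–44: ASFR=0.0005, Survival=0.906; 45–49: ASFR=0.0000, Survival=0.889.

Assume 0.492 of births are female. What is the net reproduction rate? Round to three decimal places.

Proportion female at birth = 0.492.
Per-age-group product (5 × ASFR × survival probability):
  15–19: 5 × 0.1063 × 0.963 = 0.51183
  20–24: 5 × 0.2221 × 0.946 = 1.05053
  25–29: 5 × 0.1753 × 0.935 = 0.81953
  30–34: 5 × 0.0685 × 0.916 = 0.31373
  35–39: 5 × 0.0091 × 0.912 = 0.04150
  40–44: 5 × 0.0005 × 0.906 = 0.00227
  45–49: 5 × 0.0000 × 0.889 = 0.00000
Sum = 2.73939
NRR = 0.492 × 2.73939 = 1.34778

1.348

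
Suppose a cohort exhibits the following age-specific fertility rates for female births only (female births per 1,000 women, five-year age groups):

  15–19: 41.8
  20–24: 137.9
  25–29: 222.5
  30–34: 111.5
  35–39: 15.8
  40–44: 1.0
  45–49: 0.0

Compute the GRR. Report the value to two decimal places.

2.65

Sum of female ASFRs = 41.8 + 137.9 + 222.5 + 111.5 + 15.8 + 1.0 + 0.0 = 530.5
GRR = 5 × 530.5 / 1000 = 2.6525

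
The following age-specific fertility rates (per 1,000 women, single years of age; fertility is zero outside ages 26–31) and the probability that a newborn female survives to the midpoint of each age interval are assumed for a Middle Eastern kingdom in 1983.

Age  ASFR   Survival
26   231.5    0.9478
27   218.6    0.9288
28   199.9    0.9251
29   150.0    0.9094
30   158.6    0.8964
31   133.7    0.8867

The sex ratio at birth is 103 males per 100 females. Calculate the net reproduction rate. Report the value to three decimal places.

Proportion female at birth = 100 / (100 + 103) = 0.49261.
Survival-weighted fertility by age (1·fₓ·Sₓ):
  26: 1 × 231.5/1000 × 0.9478 = 0.21942
  27: 1 × 218.6/1000 × 0.9288 = 0.20304
  28: 1 × 199.9/1000 × 0.9251 = 0.18493
  29: 1 × 150.0/1000 × 0.9094 = 0.13641
  30: 1 × 158.6/1000 × 0.8964 = 0.14217
  31: 1 × 133.7/1000 × 0.8867 = 0.11855
Sum = 1.00452
NRR = 0.49261 × 1.00452 = 0.49484
An NRR under 1 implies long-run decline under these rates.

0.495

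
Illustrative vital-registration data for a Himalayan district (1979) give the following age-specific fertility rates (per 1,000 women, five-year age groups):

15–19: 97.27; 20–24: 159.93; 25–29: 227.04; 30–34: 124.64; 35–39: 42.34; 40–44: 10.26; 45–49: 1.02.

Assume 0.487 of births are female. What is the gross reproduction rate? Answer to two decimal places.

1.61

Proportion female at birth = 0.487.
Sum of ASFRs = 97.27 + 159.93 + 227.04 + 124.64 + 42.34 + 10.26 + 1.02 = 662.50
TFR = 5 × 662.50 / 1000 = 3.3125
GRR = 0.487 × 3.3125 = 1.61319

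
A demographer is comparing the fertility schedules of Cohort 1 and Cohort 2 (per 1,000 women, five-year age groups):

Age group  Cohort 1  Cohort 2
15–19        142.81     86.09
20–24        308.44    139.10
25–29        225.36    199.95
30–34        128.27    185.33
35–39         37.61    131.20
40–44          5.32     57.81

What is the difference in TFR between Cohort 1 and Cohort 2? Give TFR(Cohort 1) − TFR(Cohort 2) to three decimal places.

0.242

Cohort 1:
  Sum of ASFRs = 142.81 + 308.44 + 225.36 + 128.27 + 37.61 + 5.32 = 847.81
  TFR = 5 × 847.81 / 1000 = 4.23905
Cohort 2:
  Sum of ASFRs = 86.09 + 139.10 + 199.95 + 185.33 + 131.20 + 57.81 = 799.48
  TFR = 5 × 799.48 / 1000 = 3.9974
Difference = 4.23905 − 3.9974 = 0.24165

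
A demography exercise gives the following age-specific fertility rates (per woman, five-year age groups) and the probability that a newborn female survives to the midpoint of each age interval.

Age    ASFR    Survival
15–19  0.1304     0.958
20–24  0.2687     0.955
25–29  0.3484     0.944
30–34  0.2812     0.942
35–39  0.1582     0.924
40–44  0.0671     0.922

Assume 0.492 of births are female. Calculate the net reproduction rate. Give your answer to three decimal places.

Proportion female at birth = 0.492.
Weighting each age-specific rate by interval width and survival:
  15–19: 5 × 0.1304 × 0.958 = 0.62462
  20–24: 5 × 0.2687 × 0.955 = 1.28304
  25–29: 5 × 0.3484 × 0.944 = 1.64445
  30–34: 5 × 0.2812 × 0.942 = 1.32445
  35–39: 5 × 0.1582 × 0.924 = 0.73088
  40–44: 5 × 0.0671 × 0.922 = 0.30933
Sum = 5.91677
NRR = 0.492 × 5.91677 = 2.91105

2.911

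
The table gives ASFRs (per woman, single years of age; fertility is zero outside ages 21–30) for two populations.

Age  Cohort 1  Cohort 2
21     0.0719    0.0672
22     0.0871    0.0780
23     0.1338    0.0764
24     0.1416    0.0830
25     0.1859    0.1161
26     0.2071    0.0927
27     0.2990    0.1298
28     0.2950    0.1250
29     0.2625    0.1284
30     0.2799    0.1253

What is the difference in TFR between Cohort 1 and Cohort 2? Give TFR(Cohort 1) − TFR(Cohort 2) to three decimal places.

Cohort 1:
  Sum of ASFRs = 0.0719 + 0.0871 + 0.1338 + 0.1416 + 0.1859 + 0.2071 + 0.2990 + 0.2950 + 0.2625 + 0.2799 = 1.9638
  TFR = 1.9638
Cohort 2:
  Sum of ASFRs = 0.0672 + 0.0780 + 0.0764 + 0.0830 + 0.1161 + 0.0927 + 0.1298 + 0.1250 + 0.1284 + 0.1253 = 1.0219
  TFR = 1.0219
Difference = 1.9638 − 1.0219 = 0.9419

0.942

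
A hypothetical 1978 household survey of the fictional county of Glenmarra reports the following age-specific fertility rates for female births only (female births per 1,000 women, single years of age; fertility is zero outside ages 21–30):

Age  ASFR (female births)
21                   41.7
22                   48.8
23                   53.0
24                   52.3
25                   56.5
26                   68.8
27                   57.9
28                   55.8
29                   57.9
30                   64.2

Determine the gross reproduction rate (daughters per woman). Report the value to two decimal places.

0.56

Sum of female ASFRs = 41.7 + 48.8 + 53.0 + 52.3 + 56.5 + 68.8 + 57.9 + 55.8 + 57.9 + 64.2 = 556.9
GRR = 556.9 / 1000 = 0.5569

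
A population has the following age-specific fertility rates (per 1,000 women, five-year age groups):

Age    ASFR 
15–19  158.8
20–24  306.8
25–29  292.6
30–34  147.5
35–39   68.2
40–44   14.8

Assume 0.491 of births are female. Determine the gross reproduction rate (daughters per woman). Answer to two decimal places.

Proportion female at birth = 0.491.
Sum of ASFRs = 158.8 + 306.8 + 292.6 + 147.5 + 68.2 + 14.8 = 988.7
TFR = 5 × 988.7 / 1000 = 4.9435
GRR = 0.491 × 4.9435 = 2.42726

2.43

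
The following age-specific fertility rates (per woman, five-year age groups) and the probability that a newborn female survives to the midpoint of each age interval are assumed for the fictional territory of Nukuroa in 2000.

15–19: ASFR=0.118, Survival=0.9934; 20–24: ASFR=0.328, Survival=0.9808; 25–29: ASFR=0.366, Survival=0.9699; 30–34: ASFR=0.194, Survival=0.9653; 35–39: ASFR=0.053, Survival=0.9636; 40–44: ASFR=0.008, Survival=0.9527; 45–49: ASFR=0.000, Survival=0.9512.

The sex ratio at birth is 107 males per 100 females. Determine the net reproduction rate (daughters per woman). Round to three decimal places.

Proportion female at birth = 100 / (100 + 107) = 0.48309.
Each age group contributes 5 × ASFR × survival:
  15–19: 5 × 0.118 × 0.9934 = 0.58611
  20–24: 5 × 0.328 × 0.9808 = 1.60851
  25–29: 5 × 0.366 × 0.9699 = 1.77492
  30–34: 5 × 0.194 × 0.9653 = 0.93634
  35–39: 5 × 0.053 × 0.9636 = 0.25535
  40–44: 5 × 0.008 × 0.9527 = 0.03811
  45–49: 5 × 0.000 × 0.9512 = 0.00000
Sum = 5.19934
NRR = 0.48309 × 5.19934 = 2.51175
An NRR exceeding 1 indicates intrinsic growth under these rates.

2.512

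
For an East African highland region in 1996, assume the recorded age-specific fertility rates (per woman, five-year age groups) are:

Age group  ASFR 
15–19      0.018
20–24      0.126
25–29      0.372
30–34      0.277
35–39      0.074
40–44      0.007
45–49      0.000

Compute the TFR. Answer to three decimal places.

Sum of ASFRs = 0.018 + 0.126 + 0.372 + 0.277 + 0.074 + 0.007 + 0.000 = 0.874
TFR = 5 × 0.874 = 4.37

4.370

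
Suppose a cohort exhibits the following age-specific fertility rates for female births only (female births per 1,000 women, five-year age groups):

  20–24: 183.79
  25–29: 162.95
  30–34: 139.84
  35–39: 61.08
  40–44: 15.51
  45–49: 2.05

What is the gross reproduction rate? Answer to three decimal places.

2.826

Sum of female ASFRs = 183.79 + 162.95 + 139.84 + 61.08 + 15.51 + 2.05 = 565.22
GRR = 5 × 565.22 / 1000 = 2.8261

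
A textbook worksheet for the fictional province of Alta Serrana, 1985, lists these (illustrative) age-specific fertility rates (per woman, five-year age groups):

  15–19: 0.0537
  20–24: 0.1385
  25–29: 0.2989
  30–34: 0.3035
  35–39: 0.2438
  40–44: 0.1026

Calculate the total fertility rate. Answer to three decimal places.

5.705

Sum of ASFRs = 0.0537 + 0.1385 + 0.2989 + 0.3035 + 0.2438 + 0.1026 = 1.1410
TFR = 5 × 1.1410 = 5.705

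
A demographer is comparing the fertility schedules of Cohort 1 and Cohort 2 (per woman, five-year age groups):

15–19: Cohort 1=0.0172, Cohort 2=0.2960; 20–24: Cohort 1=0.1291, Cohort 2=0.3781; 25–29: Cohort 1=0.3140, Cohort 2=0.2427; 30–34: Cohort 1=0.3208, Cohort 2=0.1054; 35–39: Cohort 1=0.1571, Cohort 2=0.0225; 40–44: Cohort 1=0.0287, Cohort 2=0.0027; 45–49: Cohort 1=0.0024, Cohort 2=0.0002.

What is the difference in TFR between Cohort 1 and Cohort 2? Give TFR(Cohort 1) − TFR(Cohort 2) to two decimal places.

Cohort 1:
  Sum of ASFRs = 0.0172 + 0.1291 + 0.3140 + 0.3208 + 0.1571 + 0.0287 + 0.0024 = 0.9693
  TFR = 5 × 0.9693 = 4.8465
Cohort 2:
  Sum of ASFRs = 0.2960 + 0.3781 + 0.2427 + 0.1054 + 0.0225 + 0.0027 + 0.0002 = 1.0476
  TFR = 5 × 1.0476 = 5.238
Difference = 4.8465 − 5.238 = -0.3915

-0.39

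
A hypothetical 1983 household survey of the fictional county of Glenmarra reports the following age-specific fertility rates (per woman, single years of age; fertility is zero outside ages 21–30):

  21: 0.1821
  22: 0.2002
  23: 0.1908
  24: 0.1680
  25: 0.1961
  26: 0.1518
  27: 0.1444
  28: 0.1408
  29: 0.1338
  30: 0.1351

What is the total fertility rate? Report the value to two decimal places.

Sum of ASFRs = 0.1821 + 0.2002 + 0.1908 + 0.1680 + 0.1961 + 0.1518 + 0.1444 + 0.1408 + 0.1338 + 0.1351 = 1.6431
TFR = 1.6431

1.64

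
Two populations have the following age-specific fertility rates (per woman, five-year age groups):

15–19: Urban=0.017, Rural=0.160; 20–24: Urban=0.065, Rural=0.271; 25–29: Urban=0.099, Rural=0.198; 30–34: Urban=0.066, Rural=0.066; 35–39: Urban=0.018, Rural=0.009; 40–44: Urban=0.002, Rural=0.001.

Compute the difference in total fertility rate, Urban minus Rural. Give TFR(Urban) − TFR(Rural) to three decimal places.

-2.190

Urban:
  Sum of ASFRs = 0.017 + 0.065 + 0.099 + 0.066 + 0.018 + 0.002 = 0.267
  TFR = 5 × 0.267 = 1.335
Rural:
  Sum of ASFRs = 0.160 + 0.271 + 0.198 + 0.066 + 0.009 + 0.001 = 0.705
  TFR = 5 × 0.705 = 3.525
Difference = 1.335 − 3.525 = -2.19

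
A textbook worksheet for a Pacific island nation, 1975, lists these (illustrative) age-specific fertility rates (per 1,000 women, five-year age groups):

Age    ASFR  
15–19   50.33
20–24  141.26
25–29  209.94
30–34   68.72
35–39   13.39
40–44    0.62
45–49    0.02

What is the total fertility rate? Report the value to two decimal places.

Sum of ASFRs = 50.33 + 141.26 + 209.94 + 68.72 + 13.39 + 0.62 + 0.02 = 484.28
TFR = 5 × 484.28 / 1000 = 2.4214

2.42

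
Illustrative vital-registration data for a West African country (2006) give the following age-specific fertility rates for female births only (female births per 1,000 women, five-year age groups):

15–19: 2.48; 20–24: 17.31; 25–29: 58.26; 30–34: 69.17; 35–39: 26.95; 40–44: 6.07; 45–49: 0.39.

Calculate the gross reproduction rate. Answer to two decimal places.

0.90

Sum of female ASFRs = 2.48 + 17.31 + 58.26 + 69.17 + 26.95 + 6.07 + 0.39 = 180.63
GRR = 5 × 180.63 / 1000 = 0.90315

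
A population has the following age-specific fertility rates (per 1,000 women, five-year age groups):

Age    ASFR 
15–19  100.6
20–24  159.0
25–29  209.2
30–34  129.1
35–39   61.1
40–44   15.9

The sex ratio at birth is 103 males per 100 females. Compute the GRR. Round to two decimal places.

1.66

Proportion female at birth = 100 / (100 + 103) = 0.49261.
Sum of ASFRs = 100.6 + 159.0 + 209.2 + 129.1 + 61.1 + 15.9 = 674.9
TFR = 5 × 674.9 / 1000 = 3.3745
GRR = 0.49261 × 3.3745 = 1.66231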